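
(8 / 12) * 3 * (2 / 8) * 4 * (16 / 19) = 32/19 = 1.68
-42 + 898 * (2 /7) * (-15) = -3890.57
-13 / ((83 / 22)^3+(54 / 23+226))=-3183752/69074397 = -0.05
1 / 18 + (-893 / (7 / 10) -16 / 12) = -160901/126 = -1276.99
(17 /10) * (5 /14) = 17/28 = 0.61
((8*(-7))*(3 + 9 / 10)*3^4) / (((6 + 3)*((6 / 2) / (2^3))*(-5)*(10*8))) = 1638/125 = 13.10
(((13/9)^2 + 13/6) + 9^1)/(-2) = -2147/324 = -6.63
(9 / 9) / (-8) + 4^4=2047/8 = 255.88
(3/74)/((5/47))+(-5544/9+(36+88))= -181899/370 = -491.62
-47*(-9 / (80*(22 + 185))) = 0.03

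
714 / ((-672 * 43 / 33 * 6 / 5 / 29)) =-27115/1376 = -19.71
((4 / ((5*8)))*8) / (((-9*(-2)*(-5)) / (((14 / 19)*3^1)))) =-28/1425 = -0.02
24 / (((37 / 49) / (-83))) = -97608/37 = -2638.05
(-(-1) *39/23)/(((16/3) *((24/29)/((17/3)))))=6409/2944 = 2.18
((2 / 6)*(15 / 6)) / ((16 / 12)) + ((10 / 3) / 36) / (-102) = 6875/11016 = 0.62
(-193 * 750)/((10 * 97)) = -14475/97 = -149.23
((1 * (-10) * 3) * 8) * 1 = -240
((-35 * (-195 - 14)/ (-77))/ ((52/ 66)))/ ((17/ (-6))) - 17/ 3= 24458/663 = 36.89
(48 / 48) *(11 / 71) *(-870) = -9570/71 = -134.79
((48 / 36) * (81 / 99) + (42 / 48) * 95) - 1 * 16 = 6003/88 = 68.22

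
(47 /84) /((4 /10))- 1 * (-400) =67435/168 = 401.40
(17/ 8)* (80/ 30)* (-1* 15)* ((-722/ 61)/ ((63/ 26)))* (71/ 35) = 22657804/26901 = 842.27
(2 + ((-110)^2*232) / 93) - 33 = 2804317/93 = 30153.95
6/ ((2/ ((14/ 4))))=21/2 = 10.50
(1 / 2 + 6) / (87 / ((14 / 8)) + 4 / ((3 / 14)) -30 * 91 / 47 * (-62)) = 12831/7243904 = 0.00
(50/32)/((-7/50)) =-625/56 = -11.16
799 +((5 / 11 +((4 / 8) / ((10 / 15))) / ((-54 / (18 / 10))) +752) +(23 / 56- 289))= 972387/770 = 1262.84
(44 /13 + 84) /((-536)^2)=71/233428 = 0.00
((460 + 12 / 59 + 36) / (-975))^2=5071504/19580625 = 0.26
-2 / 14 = -1/7 = -0.14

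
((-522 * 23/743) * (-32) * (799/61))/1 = 306969408/45323 = 6772.93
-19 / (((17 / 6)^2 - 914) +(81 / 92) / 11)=86526/4125433 = 0.02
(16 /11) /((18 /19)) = 152/99 = 1.54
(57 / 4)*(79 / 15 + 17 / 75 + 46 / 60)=17841/200 = 89.20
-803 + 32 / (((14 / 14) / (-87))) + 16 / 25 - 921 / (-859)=-3585.29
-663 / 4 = -165.75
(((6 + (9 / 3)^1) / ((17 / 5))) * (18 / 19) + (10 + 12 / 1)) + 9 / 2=18739/646 = 29.01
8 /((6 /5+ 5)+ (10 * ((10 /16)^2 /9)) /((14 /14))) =11520/9553 = 1.21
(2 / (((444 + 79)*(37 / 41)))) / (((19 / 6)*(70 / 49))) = 1722/1838345 = 0.00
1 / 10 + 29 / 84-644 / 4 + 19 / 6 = -66103/420 = -157.39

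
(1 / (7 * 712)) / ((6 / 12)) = 1/2492 = 0.00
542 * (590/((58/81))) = 12951090/29 = 446589.31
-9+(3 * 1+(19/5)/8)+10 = 4.48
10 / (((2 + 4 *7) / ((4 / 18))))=0.07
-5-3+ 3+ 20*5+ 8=103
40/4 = 10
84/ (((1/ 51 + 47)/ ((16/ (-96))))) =-357/1199 = -0.30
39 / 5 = 7.80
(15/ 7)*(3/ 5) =9/7 = 1.29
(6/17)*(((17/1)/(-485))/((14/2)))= -6/3395 = 0.00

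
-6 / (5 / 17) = -102/5 = -20.40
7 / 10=0.70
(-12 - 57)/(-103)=69/103 = 0.67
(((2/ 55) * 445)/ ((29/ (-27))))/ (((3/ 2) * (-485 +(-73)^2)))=-801/386309 = 0.00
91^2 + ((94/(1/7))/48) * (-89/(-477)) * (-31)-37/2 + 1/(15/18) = 468475633/57240 = 8184.41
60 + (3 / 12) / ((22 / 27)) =5307/88 = 60.31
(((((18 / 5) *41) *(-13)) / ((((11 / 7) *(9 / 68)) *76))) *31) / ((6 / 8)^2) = -62919584/9405 = -6690.01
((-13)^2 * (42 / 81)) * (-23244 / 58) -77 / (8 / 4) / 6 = -36670235/1044 = -35124.75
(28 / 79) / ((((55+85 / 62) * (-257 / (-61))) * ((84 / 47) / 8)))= 1422032/212876955 = 0.01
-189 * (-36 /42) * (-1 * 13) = -2106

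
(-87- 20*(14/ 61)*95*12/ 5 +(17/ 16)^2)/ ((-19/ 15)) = 13961055/15616 = 894.02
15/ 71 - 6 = -411/71 = -5.79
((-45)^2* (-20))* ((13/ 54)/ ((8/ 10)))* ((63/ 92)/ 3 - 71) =158705625/184 = 862530.57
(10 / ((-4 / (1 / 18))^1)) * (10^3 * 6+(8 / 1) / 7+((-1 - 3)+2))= -11665/14 = -833.21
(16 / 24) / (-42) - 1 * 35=-2206/63 = -35.02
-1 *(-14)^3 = 2744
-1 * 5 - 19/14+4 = -33/14 = -2.36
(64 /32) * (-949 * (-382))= 725036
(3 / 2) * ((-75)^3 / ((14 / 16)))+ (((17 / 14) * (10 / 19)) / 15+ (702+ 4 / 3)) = -96093951/133 = -722510.91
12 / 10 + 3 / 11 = 81/55 = 1.47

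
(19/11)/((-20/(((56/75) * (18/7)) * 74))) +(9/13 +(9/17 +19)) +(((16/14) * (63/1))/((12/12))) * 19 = 418117163/303875 = 1375.95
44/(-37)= -44/37 = -1.19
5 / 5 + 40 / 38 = 39/19 = 2.05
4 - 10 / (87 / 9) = 86/29 = 2.97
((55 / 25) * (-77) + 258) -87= 8/5 = 1.60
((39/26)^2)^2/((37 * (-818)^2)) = 81/396121408 = 0.00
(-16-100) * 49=-5684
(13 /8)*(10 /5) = 13/4 = 3.25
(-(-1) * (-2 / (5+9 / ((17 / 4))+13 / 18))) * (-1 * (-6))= -3672/2399 = -1.53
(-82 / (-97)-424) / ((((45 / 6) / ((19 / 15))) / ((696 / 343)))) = -120620512/831775 = -145.02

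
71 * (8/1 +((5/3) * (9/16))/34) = 310057/544 = 569.96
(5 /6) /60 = 1/72 = 0.01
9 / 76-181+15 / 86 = -590551/3268 = -180.71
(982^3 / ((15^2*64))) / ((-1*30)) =-118370771/54000 = -2192.05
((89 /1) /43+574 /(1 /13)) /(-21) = -106985/301 = -355.43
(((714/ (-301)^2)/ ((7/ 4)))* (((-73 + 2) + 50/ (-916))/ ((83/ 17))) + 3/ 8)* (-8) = -609040947/246007601 = -2.48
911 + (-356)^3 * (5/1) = -225589169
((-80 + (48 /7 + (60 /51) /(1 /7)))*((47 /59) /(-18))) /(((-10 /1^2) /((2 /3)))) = -0.19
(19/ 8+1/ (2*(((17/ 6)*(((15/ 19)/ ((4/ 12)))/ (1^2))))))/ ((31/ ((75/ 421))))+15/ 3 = 8899665/1774936 = 5.01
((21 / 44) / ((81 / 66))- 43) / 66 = -767/1188 = -0.65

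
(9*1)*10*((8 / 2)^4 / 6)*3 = 11520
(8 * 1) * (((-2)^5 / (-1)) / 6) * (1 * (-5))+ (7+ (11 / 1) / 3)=-608/3 = -202.67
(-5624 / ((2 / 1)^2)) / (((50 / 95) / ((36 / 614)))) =-240426/1535 = -156.63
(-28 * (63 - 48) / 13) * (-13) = 420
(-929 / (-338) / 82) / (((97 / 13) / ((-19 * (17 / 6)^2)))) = -5101139/7444944 = -0.69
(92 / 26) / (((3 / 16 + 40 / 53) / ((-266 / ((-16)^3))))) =162127/664768 = 0.24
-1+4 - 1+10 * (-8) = -78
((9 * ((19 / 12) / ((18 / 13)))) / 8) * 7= 1729/192 = 9.01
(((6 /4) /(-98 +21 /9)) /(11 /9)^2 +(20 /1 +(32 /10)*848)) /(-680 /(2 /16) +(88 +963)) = -316431209/508056010 = -0.62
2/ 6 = 0.33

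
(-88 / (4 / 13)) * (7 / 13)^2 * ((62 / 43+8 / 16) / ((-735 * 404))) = 1837/3387540 = 0.00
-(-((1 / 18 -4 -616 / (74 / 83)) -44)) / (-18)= 492083/11988 = 41.05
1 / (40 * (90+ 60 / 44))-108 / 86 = -2170327/1728600 = -1.26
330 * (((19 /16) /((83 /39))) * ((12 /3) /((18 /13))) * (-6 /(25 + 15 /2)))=-8151/83 = -98.20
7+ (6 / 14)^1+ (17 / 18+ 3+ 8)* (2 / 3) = 2909/189 = 15.39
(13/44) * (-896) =-2912/11 = -264.73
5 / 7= 0.71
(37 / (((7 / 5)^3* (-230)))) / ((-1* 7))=0.01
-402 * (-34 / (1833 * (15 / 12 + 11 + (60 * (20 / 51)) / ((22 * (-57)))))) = 194249616/318631001 = 0.61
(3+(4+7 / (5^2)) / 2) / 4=257/200 = 1.28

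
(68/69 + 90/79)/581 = 11582/3167031 = 0.00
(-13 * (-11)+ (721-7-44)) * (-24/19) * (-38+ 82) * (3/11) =-234144/19 = -12323.37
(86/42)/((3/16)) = 688/63 = 10.92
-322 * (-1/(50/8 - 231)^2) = 5152/808201 = 0.01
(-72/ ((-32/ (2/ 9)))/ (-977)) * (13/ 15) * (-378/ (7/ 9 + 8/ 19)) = 140049/1001425 = 0.14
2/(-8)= -1/4 = -0.25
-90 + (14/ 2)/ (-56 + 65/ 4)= -14338/159 = -90.18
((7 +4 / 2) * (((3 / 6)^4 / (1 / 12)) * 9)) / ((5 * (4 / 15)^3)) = 640.72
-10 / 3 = -3.33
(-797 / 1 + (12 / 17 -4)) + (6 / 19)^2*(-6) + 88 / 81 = -397581181/497097 = -799.81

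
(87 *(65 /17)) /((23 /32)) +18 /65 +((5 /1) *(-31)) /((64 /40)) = 74458879/203320 = 366.22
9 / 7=1.29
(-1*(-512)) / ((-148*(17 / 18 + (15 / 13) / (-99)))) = -329472/88837 = -3.71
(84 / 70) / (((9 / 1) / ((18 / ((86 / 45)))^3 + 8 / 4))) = 111.67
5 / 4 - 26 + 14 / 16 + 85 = 489/8 = 61.12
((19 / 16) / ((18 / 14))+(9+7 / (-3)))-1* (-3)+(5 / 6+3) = 2077/144 = 14.42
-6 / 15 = -0.40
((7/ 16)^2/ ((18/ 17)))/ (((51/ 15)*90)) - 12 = -12.00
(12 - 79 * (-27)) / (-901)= -2145/901 = -2.38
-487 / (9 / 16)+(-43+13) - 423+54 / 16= -94709/72 = -1315.40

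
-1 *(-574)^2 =-329476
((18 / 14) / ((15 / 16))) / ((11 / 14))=96/55 = 1.75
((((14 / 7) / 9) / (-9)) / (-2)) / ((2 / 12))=2/27 = 0.07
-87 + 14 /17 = -1465/17 = -86.18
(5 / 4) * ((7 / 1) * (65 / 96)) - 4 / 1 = 739/384 = 1.92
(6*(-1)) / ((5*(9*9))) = -2/135 = -0.01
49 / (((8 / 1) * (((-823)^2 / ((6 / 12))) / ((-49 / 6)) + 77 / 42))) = -7203/195068596 = 0.00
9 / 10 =0.90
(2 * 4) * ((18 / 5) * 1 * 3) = 432/5 = 86.40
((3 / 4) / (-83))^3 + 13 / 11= 475726487/402538048 = 1.18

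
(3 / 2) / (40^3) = 3/128000 = 0.00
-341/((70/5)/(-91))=4433/2 = 2216.50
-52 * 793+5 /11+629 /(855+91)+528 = -38508709/946 = -40706.88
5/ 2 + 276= 278.50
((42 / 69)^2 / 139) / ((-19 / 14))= -2744/1397089 = 0.00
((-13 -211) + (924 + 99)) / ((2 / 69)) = 55131/2 = 27565.50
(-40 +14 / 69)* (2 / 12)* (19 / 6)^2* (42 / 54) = -3469571/67068 = -51.73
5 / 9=0.56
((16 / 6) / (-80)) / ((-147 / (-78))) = -0.02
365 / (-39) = -9.36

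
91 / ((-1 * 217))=-0.42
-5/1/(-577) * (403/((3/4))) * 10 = 80600/1731 = 46.56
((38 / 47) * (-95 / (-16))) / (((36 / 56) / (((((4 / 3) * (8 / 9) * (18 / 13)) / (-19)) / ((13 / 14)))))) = -148960/214461 = -0.69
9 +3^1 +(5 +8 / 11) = 195/11 = 17.73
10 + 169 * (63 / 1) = 10657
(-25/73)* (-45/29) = 1125/2117 = 0.53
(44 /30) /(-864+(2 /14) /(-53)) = -8162/4808175 = 0.00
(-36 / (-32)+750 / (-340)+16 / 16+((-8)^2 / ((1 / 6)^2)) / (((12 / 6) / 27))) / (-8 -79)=-4230133/11832 = -357.52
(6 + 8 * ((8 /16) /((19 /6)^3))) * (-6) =-252108/6859 = -36.76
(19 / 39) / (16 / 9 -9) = -57/845 = -0.07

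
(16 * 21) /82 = 168/41 = 4.10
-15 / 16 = -0.94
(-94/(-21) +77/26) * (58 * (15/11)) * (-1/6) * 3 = -588845/2002 = -294.13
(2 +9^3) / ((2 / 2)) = 731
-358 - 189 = -547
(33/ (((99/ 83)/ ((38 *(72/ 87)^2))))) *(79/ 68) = 11959968/14297 = 836.54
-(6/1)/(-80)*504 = 189/5 = 37.80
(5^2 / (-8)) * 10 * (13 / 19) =-1625/76 = -21.38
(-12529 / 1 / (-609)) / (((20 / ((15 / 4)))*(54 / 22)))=1.57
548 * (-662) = -362776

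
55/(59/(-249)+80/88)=81.83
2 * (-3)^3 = -54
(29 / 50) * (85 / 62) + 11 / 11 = 1113/620 = 1.80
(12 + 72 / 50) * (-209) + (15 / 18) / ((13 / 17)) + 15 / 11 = -60199567/21450 = -2806.51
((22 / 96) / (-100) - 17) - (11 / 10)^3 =-439999/24000 = -18.33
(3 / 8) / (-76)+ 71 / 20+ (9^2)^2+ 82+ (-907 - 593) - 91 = 15368857/3040 = 5055.55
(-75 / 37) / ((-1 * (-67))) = -75/2479 = -0.03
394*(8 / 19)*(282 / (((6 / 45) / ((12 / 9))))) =8888640/19 = 467823.16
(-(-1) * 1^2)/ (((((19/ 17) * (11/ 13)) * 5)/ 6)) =1326/1045 = 1.27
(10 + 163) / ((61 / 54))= 9342/61 = 153.15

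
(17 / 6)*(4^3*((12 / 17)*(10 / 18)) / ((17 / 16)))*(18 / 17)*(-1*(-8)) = 163840/289 = 566.92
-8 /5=-1.60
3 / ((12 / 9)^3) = 81/64 = 1.27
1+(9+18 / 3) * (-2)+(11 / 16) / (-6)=-2795/96 = -29.11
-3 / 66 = -1/22 = -0.05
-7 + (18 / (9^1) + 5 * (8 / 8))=0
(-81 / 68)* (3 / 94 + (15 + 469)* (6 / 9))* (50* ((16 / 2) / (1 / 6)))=-43359300/47 = -922538.30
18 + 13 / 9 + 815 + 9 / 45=834.64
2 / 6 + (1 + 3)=13/3 = 4.33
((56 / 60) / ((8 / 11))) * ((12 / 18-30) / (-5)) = 1694/225 = 7.53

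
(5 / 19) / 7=5/133 = 0.04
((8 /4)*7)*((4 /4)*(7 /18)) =49/9 = 5.44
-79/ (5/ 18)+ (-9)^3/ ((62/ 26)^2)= -1982547/4805 = -412.60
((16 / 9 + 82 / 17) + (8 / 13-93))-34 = -238249/1989 = -119.78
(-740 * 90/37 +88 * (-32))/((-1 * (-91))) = -4616/91 = -50.73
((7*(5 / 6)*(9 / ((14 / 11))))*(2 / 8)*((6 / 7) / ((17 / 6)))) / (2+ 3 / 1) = 297/476 = 0.62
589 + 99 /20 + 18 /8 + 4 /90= 26831/45 = 596.24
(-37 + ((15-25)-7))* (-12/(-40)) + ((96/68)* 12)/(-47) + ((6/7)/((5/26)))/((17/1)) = -455781/27965 = -16.30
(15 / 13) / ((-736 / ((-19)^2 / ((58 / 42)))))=-113715/277472 = -0.41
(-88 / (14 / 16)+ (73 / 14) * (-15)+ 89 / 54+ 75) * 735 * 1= -675640/9 = -75071.11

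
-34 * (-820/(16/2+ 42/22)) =306680/109 = 2813.58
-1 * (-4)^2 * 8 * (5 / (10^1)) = -64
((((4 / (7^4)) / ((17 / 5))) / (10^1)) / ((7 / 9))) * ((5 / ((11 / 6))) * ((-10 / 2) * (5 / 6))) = -2250/3142909 = 0.00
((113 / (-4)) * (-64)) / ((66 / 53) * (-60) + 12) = -23956/831 = -28.83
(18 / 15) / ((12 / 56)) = 28/5 = 5.60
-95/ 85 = -19/17 = -1.12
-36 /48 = -3/4 = -0.75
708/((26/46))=16284/13 = 1252.62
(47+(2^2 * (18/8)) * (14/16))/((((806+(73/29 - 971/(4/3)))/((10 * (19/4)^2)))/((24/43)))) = 68938365/800746 = 86.09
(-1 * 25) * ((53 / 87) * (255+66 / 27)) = -3070025/783 = -3920.85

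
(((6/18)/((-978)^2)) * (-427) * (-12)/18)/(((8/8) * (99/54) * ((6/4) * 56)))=61/94691916 = 0.00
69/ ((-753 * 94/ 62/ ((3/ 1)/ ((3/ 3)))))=-2139/11797 = -0.18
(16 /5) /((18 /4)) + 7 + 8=707/45 = 15.71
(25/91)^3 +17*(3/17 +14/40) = 8.97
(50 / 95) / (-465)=-2/1767 = 0.00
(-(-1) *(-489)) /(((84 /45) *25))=-1467/140 = -10.48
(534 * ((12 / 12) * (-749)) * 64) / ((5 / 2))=-51195648/5 = -10239129.60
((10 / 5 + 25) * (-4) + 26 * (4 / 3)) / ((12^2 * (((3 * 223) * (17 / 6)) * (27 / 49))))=-2695/5527278 = 0.00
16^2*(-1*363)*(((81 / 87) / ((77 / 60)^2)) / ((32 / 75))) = -174960000/1421 = -123124.56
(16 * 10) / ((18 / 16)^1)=1280/9 = 142.22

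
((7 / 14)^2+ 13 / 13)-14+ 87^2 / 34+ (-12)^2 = 24063/68 = 353.87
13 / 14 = 0.93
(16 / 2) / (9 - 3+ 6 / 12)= 16/13 = 1.23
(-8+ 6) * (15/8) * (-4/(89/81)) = 1215/89 = 13.65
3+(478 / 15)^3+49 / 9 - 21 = 109172977/3375 = 32347.55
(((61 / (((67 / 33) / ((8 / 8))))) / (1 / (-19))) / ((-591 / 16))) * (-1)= -203984/13199 = -15.45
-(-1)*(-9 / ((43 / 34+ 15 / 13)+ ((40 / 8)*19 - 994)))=3978/396289 = 0.01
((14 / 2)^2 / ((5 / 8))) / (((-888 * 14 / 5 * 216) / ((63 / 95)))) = -49/506160 = 0.00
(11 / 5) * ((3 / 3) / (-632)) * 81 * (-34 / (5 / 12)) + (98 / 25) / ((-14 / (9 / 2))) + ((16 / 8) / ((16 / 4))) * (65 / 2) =60037/1580 = 38.00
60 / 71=0.85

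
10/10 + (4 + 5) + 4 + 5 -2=17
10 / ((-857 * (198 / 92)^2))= -21160/8399457 = 0.00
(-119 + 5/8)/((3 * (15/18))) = -947/20 = -47.35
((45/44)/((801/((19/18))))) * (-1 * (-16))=190/8811 = 0.02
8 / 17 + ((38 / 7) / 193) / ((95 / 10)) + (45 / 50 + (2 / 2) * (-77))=-17369127/229670 = -75.63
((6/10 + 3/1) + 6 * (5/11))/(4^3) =0.10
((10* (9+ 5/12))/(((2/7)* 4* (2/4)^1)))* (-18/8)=-11865/32 = -370.78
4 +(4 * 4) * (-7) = -108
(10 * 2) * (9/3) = 60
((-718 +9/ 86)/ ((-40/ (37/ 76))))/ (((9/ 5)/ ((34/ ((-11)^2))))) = 38833831/28470816 = 1.36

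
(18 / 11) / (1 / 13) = 234/11 = 21.27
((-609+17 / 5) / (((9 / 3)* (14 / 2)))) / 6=-4.81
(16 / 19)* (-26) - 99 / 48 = -7283/304 = -23.96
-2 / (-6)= 1/3 = 0.33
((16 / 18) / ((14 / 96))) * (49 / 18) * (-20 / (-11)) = 30.17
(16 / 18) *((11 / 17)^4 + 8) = 1820824/250563 = 7.27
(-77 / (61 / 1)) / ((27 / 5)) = -385/1647 = -0.23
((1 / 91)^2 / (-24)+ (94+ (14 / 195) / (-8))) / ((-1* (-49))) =93400757/48692280 = 1.92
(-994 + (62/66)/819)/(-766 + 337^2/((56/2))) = -0.30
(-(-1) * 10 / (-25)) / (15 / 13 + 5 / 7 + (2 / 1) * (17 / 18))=-1638/15385 = -0.11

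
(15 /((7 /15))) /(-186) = -75/434 = -0.17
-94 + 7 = -87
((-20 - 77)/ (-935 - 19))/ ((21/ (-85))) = -8245/20034 = -0.41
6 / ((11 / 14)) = 84/11 = 7.64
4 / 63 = 0.06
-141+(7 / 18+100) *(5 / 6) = -6193/108 = -57.34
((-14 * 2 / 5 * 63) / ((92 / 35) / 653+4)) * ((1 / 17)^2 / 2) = -223979/1469276 = -0.15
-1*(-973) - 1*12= 961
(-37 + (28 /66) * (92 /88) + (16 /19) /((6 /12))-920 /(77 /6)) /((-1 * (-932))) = -0.11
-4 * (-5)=20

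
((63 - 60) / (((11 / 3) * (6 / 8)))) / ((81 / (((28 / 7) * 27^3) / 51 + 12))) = 35264/1683 = 20.95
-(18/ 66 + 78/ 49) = -1005/539 = -1.86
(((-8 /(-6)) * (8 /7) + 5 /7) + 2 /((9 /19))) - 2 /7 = 389/63 = 6.17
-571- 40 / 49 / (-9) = -251771/441 = -570.91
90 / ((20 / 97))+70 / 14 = 883/2 = 441.50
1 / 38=0.03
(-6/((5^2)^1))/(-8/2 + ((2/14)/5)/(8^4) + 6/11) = 1892352/27238345 = 0.07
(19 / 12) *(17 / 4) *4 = 323/12 = 26.92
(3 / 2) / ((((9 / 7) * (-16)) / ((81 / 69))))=-0.09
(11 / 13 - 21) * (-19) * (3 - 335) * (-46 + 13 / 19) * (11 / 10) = 411912732/65 = 6337118.95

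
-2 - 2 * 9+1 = -19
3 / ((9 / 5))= 5/3 = 1.67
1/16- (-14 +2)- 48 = -35.94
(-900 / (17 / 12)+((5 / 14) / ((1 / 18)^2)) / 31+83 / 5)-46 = -12191433/18445 = -660.96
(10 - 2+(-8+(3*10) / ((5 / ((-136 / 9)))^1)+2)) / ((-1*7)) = 38/3 = 12.67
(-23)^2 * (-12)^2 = 76176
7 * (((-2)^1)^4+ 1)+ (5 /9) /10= 2143/18 = 119.06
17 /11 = 1.55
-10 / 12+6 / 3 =7/6 = 1.17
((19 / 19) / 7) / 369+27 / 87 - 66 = -4920586/74907 = -65.69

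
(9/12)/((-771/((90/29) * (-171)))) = 7695/14906 = 0.52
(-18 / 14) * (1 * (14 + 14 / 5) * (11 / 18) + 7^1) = -111/5 = -22.20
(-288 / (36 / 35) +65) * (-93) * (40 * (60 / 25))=1919520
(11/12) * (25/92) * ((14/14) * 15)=1375/368 = 3.74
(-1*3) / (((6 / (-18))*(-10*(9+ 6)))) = -3/50 = -0.06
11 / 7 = 1.57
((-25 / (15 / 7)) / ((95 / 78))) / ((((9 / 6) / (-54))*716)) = 1638/3401 = 0.48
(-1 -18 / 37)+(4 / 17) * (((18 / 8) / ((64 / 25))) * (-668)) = -1405235/10064 = -139.63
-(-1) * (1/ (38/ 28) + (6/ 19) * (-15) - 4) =-8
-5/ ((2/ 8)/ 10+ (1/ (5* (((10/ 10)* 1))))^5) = -125000/633 = -197.47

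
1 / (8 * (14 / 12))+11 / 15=353/420 = 0.84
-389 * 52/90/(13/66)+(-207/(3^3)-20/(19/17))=-332489/285 = -1166.63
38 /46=19/23 = 0.83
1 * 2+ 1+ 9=12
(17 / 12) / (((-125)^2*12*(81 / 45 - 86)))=-17/189450000 = 0.00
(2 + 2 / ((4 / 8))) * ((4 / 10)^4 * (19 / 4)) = 456/625 = 0.73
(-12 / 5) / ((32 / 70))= -21/4 = -5.25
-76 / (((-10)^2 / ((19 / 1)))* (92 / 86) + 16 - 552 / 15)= 77615/15492 = 5.01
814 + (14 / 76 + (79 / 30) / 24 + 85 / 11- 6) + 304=168540791/150480 = 1120.02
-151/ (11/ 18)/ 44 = -5.62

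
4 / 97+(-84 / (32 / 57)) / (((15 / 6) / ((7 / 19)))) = -42697/1940 = -22.01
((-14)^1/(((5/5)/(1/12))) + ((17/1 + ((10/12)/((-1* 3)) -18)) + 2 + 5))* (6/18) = 41/27 = 1.52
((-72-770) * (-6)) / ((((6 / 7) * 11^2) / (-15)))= -88410/121 = -730.66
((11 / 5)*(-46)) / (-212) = 253/530 = 0.48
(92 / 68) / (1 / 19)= 437/17 = 25.71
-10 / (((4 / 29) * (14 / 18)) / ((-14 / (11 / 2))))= 2610/11 = 237.27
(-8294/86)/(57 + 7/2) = -754/473 = -1.59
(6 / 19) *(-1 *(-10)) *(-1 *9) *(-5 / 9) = 300/19 = 15.79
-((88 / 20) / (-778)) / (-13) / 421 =-11/10644985 = 0.00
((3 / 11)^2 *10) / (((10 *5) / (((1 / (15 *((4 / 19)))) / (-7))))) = -57/84700 = 0.00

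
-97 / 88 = -1.10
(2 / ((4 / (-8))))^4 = 256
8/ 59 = 0.14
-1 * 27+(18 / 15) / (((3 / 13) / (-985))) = -5149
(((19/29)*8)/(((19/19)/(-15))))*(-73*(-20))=-3328800/29 = -114786.21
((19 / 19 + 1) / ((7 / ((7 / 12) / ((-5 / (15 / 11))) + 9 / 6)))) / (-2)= -0.19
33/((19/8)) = 264/19 = 13.89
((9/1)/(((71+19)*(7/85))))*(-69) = -1173/14 = -83.79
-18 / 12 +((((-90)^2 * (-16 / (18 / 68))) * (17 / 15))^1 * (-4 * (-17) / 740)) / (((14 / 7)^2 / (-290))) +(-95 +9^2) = 273554693/74 = 3696685.04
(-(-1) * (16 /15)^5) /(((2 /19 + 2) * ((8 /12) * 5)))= 1245184/6328125 = 0.20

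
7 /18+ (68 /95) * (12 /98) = 39929/83790 = 0.48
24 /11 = 2.18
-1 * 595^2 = -354025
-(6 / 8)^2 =-9/16 = -0.56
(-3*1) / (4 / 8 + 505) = -2/337 = -0.01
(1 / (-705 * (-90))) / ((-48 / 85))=-17/609120 = 0.00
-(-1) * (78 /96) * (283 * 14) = 25753/8 = 3219.12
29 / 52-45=-2311/52 = -44.44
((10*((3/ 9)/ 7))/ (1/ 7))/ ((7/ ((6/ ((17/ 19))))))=380/119 = 3.19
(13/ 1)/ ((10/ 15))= 39/2 = 19.50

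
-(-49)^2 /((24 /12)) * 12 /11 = -14406/11 = -1309.64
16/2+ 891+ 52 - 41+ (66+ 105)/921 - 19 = 891.19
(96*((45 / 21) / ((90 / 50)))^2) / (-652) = -5000/23961 = -0.21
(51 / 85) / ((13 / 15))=9/13 = 0.69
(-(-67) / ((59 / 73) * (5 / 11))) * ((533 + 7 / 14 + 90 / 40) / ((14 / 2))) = 13958.30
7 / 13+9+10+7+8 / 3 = 1139/39 = 29.21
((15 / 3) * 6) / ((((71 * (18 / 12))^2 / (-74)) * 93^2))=-2960/130798827 = 0.00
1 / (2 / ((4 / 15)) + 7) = 2/29 = 0.07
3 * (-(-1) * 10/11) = 30/11 = 2.73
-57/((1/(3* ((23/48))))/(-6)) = 3933/8 = 491.62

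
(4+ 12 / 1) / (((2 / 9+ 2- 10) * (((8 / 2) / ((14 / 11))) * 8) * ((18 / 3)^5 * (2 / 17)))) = -17/190080 = 0.00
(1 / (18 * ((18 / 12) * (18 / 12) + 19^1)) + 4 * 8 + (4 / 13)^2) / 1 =4149698/129285 = 32.10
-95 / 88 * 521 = -562.44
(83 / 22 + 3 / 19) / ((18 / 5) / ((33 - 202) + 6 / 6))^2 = 16101400/1881 = 8560.02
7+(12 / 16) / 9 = 85/12 = 7.08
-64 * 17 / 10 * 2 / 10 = -544/25 = -21.76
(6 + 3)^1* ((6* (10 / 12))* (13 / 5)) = 117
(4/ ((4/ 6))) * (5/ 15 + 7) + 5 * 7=79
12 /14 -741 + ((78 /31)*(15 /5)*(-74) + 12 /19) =-1298.09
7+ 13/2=27/2 = 13.50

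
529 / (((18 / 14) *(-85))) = -3703/765 = -4.84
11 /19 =0.58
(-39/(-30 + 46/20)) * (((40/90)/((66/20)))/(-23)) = -5200/630729 = -0.01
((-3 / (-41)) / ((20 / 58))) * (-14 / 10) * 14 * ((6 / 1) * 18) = -460404/1025 = -449.17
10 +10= 20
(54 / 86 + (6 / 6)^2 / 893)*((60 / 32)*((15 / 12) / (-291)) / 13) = -23225/59595248 = 0.00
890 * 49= 43610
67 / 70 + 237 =16657/70 = 237.96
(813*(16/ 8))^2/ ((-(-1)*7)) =2643876/7 = 377696.57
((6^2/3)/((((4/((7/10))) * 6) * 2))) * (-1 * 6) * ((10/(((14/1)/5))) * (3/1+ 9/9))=-15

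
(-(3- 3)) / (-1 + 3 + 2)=0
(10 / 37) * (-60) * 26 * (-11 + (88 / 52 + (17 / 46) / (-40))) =3342915/851 = 3928.22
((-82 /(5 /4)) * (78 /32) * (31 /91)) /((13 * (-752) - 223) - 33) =1271/234080 = 0.01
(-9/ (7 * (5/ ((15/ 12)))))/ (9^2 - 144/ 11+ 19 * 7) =-99/61880 = 0.00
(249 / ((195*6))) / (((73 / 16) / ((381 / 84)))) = 0.21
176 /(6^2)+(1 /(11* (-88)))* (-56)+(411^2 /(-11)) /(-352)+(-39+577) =20440897/34848 = 586.57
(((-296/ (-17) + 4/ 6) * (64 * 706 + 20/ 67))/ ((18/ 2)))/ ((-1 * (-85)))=103378328/96815 = 1067.79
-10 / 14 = -5/7 = -0.71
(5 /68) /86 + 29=29.00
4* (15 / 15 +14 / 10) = 9.60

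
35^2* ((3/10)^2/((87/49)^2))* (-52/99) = -1529437/83259 = -18.37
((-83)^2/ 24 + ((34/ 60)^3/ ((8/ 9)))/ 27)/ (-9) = -186007913/5832000 = -31.89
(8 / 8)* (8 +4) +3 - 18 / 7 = 87/7 = 12.43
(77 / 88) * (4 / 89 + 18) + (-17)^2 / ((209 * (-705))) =828123361/52454820 = 15.79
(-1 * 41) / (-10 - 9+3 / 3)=41/18 = 2.28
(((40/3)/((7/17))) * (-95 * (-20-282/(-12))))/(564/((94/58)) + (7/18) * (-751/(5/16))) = 121125/6599 = 18.36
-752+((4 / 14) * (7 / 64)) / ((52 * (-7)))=-8759297/11648 = -752.00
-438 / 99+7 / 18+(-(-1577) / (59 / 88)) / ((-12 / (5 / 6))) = -1955311/11682 = -167.38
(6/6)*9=9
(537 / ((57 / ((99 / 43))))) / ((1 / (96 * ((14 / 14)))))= 1701216/817 = 2082.27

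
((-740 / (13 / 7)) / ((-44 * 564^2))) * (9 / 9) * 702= 3885/194392 = 0.02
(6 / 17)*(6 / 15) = 12/85 = 0.14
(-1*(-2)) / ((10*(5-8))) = -1/15 = -0.07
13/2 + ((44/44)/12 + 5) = 139/12 = 11.58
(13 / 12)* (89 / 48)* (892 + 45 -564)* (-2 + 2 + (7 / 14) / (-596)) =-431561/686592 = -0.63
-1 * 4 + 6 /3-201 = -203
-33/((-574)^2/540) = -4455/82369 = -0.05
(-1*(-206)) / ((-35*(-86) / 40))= 824/301 = 2.74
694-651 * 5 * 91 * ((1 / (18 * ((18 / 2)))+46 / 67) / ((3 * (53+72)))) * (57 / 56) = 99167519/723600 = 137.05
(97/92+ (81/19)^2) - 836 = -27126603/33212 = -816.77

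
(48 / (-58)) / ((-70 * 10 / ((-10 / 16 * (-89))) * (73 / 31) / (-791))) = -935301/42340 = -22.09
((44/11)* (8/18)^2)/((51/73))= 4672/4131 = 1.13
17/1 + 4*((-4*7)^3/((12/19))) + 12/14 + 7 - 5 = -2919199/21 = -139009.48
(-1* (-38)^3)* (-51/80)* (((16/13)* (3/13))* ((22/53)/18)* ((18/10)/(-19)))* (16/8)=9721008/223925 = 43.41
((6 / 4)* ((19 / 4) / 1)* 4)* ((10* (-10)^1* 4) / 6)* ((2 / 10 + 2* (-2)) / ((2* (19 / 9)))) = 1710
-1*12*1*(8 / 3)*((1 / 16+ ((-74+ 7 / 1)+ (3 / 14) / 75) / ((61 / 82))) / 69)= 30743738/736575 = 41.74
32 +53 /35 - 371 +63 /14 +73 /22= -126922/385 = -329.67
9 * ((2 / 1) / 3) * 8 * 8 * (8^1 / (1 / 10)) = 30720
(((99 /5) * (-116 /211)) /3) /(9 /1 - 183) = 22/1055 = 0.02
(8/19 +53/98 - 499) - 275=-1439397/1862 = -773.04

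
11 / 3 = 3.67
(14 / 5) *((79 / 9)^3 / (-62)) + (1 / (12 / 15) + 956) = 418852763/451980 = 926.71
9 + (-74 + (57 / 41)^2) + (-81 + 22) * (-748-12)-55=75177569/1681 = 44721.93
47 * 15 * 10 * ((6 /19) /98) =21150/931 = 22.72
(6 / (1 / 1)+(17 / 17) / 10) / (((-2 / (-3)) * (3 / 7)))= 427/20 = 21.35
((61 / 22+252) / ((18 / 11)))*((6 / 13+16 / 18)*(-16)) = -3364.06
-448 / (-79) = 448/79 = 5.67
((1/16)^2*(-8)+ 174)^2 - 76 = 30913665/1024 = 30189.13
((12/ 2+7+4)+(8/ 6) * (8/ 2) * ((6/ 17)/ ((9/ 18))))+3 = 404/17 = 23.76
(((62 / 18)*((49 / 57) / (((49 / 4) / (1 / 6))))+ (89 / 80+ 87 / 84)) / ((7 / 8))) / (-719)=-1886137/542205090 = 0.00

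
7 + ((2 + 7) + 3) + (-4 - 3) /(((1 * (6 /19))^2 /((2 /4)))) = -1159/72 = -16.10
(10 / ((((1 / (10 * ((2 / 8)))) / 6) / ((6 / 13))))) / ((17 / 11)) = 9900/221 = 44.80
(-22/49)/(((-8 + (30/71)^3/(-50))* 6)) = 357911/38271156 = 0.01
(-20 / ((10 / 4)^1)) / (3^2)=-8/9 = -0.89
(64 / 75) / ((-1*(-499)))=64/37425 = 0.00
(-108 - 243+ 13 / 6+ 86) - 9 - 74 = -345.83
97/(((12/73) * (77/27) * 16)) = 63729/4928 = 12.93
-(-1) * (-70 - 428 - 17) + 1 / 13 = -6694/13 = -514.92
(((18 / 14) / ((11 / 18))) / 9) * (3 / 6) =9/77 = 0.12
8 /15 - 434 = -433.47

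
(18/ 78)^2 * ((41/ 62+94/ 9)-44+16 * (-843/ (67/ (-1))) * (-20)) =-151755865/702026 = -216.17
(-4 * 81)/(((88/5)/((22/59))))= -405/59 = -6.86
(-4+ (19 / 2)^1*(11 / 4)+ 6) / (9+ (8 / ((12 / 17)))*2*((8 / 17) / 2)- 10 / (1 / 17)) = -675/3736 = -0.18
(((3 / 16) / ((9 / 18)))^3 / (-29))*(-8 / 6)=9/3712 = 0.00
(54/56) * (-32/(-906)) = 36/1057 = 0.03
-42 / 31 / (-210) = 0.01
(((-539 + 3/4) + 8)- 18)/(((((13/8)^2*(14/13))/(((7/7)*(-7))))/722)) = 12666768/13 = 974366.77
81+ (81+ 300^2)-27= 90135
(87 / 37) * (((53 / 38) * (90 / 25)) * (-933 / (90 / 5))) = -4302063/7030 = -611.96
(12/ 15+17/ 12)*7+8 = 1411/60 = 23.52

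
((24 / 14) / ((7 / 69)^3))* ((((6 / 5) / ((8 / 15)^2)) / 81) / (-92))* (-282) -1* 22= 9224363/38416 = 240.12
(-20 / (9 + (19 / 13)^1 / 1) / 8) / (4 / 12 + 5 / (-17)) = -195/32 = -6.09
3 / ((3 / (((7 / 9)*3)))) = 7/3 = 2.33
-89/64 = -1.39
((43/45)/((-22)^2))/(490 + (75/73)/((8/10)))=3139/781112475 = 0.00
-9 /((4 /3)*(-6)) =9/8 = 1.12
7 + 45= 52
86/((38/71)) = 160.68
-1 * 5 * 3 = -15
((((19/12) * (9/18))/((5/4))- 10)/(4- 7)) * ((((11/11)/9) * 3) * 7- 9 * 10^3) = -7585033/270 = -28092.71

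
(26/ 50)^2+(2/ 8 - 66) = -163699/2500 = -65.48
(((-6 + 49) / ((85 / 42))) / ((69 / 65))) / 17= 7826/6647 = 1.18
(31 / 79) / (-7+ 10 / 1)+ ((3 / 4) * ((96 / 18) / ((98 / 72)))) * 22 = 752335/11613 = 64.78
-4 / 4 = -1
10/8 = 5/4 = 1.25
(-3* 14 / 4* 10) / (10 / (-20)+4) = -30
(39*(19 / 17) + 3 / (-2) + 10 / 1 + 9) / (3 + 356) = 2077/12206 = 0.17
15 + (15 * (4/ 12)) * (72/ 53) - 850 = -43895/53 = -828.21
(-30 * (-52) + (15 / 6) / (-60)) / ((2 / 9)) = 112317/16 = 7019.81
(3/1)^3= 27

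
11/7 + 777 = 5450/7 = 778.57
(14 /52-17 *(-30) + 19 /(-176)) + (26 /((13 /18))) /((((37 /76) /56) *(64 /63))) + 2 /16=388279531/84656 = 4586.56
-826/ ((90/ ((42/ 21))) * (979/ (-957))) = 17.94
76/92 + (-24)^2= 13267/23 = 576.83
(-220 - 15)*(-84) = 19740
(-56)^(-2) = 1/3136 = 0.00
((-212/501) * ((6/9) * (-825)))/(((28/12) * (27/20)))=2332000/31563 = 73.88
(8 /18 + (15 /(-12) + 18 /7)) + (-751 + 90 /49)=-1318409/1764 = -747.40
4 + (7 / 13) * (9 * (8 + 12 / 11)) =6872/143 = 48.06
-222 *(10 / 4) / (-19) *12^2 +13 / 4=319927/76 = 4209.57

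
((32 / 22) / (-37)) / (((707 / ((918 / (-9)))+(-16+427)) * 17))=-96/16774505 = 0.00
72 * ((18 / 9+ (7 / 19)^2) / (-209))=-55512/75449 = -0.74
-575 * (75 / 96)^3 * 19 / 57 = -8984375/98304 = -91.39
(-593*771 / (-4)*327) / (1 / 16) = 598021524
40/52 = 10/13 = 0.77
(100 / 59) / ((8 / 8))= 100/59 = 1.69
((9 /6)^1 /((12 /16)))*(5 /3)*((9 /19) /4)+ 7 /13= 461/494 = 0.93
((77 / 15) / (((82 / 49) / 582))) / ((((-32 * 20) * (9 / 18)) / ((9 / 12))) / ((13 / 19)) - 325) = -1.88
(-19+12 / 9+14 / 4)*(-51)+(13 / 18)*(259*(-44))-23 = -135557/18 = -7530.94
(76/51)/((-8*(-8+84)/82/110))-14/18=-7003/306 = -22.89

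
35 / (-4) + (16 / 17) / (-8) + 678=45501/68 = 669.13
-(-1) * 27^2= 729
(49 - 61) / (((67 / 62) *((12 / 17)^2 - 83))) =215016/1597481 = 0.13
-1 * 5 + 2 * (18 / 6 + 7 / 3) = 17/3 = 5.67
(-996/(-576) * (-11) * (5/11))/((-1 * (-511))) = -415/24528 = -0.02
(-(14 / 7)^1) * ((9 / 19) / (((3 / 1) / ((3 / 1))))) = -18/19 = -0.95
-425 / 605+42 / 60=-3/1210 = 0.00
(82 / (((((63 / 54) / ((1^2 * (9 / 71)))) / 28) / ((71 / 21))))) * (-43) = -253872/7 = -36267.43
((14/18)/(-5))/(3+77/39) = -91/2910 = -0.03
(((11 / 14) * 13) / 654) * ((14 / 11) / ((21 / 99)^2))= 4719/10682 = 0.44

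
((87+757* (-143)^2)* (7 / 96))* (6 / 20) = 5417993/16 = 338624.56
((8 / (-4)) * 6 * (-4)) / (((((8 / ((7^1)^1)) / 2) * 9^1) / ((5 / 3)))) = 140/9 = 15.56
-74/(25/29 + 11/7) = -7511/247 = -30.41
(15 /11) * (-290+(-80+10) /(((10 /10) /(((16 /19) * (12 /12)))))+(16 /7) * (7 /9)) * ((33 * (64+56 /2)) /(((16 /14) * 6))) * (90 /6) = -3144054.61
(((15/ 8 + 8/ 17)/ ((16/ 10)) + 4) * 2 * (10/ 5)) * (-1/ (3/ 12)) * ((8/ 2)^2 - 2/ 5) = -231933/170 = -1364.31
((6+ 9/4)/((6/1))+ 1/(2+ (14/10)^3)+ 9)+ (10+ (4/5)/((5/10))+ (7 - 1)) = 28.19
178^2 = 31684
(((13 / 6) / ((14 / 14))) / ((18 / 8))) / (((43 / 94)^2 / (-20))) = -4594720/49923 = -92.04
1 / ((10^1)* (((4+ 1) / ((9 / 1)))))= 9/50 = 0.18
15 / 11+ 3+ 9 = 147/11 = 13.36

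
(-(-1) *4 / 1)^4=256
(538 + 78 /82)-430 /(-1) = 39727/41 = 968.95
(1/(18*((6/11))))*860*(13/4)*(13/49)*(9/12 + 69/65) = 965393/7056 = 136.82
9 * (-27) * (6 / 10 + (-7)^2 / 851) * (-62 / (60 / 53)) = 186183117/21275 = 8751.26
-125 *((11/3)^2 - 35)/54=49.90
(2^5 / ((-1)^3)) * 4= -128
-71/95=-0.75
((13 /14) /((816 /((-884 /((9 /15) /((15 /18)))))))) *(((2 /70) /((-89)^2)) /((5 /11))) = -1859/167671728 = 0.00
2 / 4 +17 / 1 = 35/2 = 17.50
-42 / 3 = -14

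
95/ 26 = 3.65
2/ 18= 1/9 = 0.11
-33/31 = -1.06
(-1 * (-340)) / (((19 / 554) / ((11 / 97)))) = 2071960/1843 = 1124.23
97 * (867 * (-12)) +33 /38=-38349111/38 = -1009187.13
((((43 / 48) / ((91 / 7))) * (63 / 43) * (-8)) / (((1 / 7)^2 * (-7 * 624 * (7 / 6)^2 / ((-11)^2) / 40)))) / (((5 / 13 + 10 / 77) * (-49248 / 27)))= -27951/814112 = -0.03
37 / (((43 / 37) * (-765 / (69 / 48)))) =-31487/526320 = -0.06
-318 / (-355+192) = 318/163 = 1.95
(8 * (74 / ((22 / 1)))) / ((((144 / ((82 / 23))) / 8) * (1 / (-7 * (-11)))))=84952/207 = 410.40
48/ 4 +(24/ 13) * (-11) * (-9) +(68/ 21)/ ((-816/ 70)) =45511/234 = 194.49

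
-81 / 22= -3.68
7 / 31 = 0.23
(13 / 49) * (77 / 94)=0.22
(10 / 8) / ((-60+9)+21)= -1/24 = -0.04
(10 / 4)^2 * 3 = 75/4 = 18.75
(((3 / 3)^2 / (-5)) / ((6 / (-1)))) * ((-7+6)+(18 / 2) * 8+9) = 8/3 = 2.67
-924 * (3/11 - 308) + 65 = 284405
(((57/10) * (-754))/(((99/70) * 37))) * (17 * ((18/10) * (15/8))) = -7671573/1628 = -4712.27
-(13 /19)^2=-0.47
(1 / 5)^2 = 1/25 = 0.04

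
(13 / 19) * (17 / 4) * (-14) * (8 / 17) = -364/19 = -19.16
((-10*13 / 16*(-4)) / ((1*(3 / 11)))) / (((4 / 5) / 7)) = 25025/24 = 1042.71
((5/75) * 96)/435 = 32/2175 = 0.01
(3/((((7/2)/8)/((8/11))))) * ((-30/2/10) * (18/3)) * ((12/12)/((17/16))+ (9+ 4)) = -819072/1309 = -625.72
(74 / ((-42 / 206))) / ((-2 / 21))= 3811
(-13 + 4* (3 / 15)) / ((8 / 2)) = -61/20 = -3.05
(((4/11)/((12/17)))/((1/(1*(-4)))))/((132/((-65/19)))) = 1105/20691 = 0.05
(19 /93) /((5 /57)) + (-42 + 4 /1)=-35.67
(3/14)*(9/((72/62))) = 93/56 = 1.66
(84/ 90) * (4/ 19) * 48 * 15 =2688/19 = 141.47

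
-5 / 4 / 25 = -1/20 = -0.05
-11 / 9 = -1.22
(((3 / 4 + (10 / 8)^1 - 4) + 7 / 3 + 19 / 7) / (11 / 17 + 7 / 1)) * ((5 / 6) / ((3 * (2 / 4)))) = 544/2457 = 0.22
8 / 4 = 2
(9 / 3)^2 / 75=3/25 = 0.12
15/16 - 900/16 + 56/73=-63709/1168 = -54.55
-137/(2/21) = -2877/2 = -1438.50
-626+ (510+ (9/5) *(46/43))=-24526/215 = -114.07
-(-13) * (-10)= -130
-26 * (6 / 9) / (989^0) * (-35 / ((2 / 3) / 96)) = 87360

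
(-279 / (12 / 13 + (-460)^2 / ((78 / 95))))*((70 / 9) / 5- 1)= -6045/10051036 = 0.00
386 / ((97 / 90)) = 358.14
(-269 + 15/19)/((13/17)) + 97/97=-6645/19 = -349.74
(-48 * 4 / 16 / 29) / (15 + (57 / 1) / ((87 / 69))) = -2/291 = -0.01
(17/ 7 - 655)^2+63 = 20869711/49 = 425912.47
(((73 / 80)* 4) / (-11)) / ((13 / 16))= -292/715 = -0.41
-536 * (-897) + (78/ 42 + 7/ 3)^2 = 212037016/441 = 480809.56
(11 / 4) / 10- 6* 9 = -2149/40 = -53.72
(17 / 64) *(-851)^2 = 12311417/64 = 192365.89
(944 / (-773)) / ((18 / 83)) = -39176/6957 = -5.63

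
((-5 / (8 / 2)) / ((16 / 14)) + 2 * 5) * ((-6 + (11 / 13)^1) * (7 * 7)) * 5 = -4678275/416 = -11245.85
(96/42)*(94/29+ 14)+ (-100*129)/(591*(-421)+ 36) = 26570916/673351 = 39.46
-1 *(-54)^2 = -2916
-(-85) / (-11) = -85/11 = -7.73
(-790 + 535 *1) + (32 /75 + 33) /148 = -2827993/11100 = -254.77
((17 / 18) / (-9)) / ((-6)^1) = 17/972 = 0.02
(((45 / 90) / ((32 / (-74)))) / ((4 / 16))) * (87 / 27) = -1073/72 = -14.90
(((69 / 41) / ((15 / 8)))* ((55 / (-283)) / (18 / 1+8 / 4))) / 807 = -506/46818105 = 0.00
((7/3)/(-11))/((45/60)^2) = -112/297 = -0.38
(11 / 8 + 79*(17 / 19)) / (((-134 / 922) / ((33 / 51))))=-55542663/173128 = -320.82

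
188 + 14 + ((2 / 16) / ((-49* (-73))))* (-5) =5780427/28616 = 202.00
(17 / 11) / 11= 17/121 = 0.14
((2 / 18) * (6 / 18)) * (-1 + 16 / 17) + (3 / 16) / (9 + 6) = 379/36720 = 0.01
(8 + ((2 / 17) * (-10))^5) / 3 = 1.92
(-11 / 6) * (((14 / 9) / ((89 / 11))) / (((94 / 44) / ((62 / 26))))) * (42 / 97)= -8087156/47472867 = -0.17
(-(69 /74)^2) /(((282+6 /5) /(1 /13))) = -7935/33600736 = 0.00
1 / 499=1/499 = 0.00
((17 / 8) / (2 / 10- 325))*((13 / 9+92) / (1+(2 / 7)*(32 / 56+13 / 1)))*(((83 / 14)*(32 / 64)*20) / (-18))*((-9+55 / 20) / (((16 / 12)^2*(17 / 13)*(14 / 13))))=-254239375/246693888 = -1.03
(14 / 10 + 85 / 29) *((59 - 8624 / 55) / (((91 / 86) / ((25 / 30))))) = -4401652/13195 = -333.58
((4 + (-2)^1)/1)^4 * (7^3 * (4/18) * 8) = 9756.44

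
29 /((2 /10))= 145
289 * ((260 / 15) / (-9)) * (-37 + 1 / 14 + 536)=-17500106/63 = -277779.46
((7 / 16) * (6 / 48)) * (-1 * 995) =-6965/128 = -54.41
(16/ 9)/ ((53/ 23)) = 368/477 = 0.77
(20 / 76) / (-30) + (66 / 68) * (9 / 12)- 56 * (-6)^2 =-15622457/7752 = -2015.28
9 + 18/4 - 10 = 7/2 = 3.50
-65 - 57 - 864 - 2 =-988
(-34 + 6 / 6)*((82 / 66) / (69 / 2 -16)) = -82/37 = -2.22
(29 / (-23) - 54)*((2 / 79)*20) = -50840/1817 = -27.98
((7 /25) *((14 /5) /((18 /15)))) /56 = 7/600 = 0.01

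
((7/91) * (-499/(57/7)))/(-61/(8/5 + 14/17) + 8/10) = 3597790/18599841 = 0.19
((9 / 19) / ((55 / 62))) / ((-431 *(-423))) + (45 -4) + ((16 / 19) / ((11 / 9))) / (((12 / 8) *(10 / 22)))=46805401/1114135 = 42.01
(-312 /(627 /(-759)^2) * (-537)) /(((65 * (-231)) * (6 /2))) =-2272584/665 = -3417.42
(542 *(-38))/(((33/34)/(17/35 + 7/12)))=-78604634/3465 = -22685.32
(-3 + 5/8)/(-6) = 19/48 = 0.40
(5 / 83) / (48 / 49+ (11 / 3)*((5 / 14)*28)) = 735/459322 = 0.00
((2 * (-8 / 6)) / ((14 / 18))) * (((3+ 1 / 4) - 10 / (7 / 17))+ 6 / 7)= 3390/49 = 69.18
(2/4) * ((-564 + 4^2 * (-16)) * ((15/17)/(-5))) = 1230/17 = 72.35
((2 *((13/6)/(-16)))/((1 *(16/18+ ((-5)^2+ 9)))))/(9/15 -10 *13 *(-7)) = -195/22874272 = 0.00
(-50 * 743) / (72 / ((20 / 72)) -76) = -92875/458 = -202.78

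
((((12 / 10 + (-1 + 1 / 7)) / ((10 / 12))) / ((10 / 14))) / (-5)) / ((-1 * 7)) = 72/4375 = 0.02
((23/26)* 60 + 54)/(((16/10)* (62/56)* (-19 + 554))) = 4872/43121 = 0.11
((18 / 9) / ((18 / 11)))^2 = 121/81 = 1.49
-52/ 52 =-1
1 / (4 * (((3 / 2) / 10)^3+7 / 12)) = 6000/14081 = 0.43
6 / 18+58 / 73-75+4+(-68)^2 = 997354/219 = 4554.13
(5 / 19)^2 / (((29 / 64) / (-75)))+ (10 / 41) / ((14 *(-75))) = -516610469/45069045 = -11.46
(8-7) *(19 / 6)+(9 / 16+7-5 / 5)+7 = 803/48 = 16.73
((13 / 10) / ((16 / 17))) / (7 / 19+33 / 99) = 12597/6400 = 1.97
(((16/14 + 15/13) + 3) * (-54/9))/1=-2892/91 = -31.78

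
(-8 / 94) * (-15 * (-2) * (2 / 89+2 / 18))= -4280/12549 = -0.34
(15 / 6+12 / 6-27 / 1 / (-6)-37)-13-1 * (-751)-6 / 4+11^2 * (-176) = -41175/2 = -20587.50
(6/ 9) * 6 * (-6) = -24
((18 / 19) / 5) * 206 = 3708/95 = 39.03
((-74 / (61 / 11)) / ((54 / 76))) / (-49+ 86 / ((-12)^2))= 247456/637755 = 0.39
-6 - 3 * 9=-33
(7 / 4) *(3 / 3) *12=21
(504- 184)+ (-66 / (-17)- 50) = 4656/17 = 273.88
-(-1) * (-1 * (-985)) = 985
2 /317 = 0.01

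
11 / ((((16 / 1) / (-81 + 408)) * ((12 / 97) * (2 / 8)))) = 116303/16 = 7268.94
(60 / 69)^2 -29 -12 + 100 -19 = 21560/529 = 40.76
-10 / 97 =-0.10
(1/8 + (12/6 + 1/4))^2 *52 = 4693/16 = 293.31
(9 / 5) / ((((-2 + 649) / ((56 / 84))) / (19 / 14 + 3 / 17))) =219/76993 = 0.00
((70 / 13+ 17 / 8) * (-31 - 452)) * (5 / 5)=-377223/104 = -3627.14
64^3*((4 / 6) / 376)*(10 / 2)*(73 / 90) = 2392064/1269 = 1885.00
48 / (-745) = -0.06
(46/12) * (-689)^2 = 10918583/6 = 1819763.83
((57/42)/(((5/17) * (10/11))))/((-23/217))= -110143/2300 = -47.89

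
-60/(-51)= 20/17 = 1.18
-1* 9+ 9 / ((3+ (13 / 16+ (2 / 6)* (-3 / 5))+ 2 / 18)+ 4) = -43569/5561 = -7.83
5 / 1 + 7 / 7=6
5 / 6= 0.83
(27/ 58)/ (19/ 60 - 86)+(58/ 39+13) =84203695/5814471 = 14.48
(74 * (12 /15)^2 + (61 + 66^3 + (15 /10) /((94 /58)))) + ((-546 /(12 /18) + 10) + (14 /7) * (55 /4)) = 337017948/1175 = 286823.79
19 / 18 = 1.06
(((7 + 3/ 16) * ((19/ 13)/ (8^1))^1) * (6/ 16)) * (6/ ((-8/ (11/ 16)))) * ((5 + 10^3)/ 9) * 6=-170.11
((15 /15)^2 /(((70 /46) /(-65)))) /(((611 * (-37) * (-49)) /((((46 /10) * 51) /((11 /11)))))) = -26979/2982385 = -0.01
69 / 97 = 0.71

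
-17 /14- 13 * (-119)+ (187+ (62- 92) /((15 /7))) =24063/14 = 1718.79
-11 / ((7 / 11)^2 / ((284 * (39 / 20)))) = -15043.02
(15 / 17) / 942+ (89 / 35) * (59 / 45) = 28037713/8407350 = 3.33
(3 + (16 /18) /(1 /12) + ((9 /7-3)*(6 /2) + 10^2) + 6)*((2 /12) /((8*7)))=2405/7056 = 0.34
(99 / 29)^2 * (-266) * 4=-10428264/841 = -12399.84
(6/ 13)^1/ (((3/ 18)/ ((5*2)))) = 360/13 = 27.69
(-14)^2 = 196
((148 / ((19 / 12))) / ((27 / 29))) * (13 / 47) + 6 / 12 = 454405/16074 = 28.27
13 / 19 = 0.68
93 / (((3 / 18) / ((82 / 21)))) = 15252/7 = 2178.86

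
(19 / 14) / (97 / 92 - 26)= -874/16065 = -0.05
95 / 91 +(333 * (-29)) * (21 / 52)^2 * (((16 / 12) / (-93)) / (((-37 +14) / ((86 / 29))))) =-3150307/1686958 = -1.87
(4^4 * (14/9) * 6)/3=7168/9 = 796.44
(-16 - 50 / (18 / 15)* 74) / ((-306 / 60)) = 92980/153 = 607.71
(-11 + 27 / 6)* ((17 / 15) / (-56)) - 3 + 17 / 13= -34087/21840 = -1.56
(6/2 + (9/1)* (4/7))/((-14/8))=-228/49 = -4.65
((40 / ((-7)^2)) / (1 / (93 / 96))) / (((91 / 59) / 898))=4106105/8918 = 460.43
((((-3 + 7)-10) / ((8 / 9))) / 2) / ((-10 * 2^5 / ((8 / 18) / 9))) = 1/1920 = 0.00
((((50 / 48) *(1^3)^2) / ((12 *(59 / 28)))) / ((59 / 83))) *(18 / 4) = 0.26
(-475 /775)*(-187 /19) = 187/31 = 6.03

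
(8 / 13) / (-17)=-8/221 = -0.04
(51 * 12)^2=374544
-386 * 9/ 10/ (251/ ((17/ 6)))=-9843/2510 = -3.92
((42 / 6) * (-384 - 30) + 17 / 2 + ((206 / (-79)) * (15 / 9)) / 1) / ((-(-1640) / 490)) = -67212467/77736 = -864.62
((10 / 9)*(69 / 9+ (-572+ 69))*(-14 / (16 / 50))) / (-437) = -650125/11799 = -55.10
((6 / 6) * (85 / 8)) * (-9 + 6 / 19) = -14025/152 = -92.27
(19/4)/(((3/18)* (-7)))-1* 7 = -155/14 = -11.07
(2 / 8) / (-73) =-1/292 = 0.00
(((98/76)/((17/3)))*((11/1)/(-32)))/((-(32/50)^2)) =0.19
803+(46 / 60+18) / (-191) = 4600627/5730 = 802.90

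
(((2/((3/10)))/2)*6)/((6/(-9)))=-30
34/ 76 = 17/38 = 0.45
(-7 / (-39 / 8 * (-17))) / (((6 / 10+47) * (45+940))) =-4/2220387 = 0.00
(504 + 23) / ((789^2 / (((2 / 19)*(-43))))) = -45322/11827899 = 0.00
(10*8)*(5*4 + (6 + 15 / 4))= 2380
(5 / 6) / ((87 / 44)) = 110/261 = 0.42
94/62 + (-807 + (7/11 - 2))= -806.85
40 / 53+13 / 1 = 729/53 = 13.75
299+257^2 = 66348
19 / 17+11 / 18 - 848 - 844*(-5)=1032361/306 = 3373.73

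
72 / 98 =36/49 = 0.73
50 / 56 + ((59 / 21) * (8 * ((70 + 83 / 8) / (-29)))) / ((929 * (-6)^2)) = 0.89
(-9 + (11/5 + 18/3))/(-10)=2/25 = 0.08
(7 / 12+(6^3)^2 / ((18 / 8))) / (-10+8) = -248839/24 = -10368.29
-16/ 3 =-5.33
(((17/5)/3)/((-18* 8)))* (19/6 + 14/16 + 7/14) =-1853/51840 = -0.04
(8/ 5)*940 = 1504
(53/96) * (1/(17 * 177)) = 53/288864 = 0.00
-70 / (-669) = 70/669 = 0.10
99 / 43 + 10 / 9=1321/387 = 3.41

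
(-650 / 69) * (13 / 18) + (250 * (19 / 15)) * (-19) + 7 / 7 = -3739954/621 = -6022.47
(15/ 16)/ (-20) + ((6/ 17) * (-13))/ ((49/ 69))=-346947/53312 = -6.51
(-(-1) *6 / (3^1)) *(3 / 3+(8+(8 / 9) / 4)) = 18.44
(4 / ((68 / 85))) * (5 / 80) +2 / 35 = 207/560 = 0.37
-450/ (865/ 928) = -83520/173 = -482.77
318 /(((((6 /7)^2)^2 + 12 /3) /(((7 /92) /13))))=2672313/6518200 = 0.41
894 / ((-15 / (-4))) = 1192/5 = 238.40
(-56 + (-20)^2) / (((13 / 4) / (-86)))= -118336/13 = -9102.77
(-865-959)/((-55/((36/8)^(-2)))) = 2432/1485 = 1.64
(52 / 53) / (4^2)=13/212 = 0.06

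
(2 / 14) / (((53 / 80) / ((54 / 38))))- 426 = -425.69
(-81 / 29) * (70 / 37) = -5670/1073 = -5.28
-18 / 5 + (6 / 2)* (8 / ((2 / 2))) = 102/5 = 20.40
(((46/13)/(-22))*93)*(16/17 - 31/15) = 204631/12155 = 16.84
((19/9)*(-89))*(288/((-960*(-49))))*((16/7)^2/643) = -216448/23157645 = -0.01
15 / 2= 7.50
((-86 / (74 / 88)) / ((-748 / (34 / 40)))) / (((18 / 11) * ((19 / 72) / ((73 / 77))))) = 6278/24605 = 0.26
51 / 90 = 17/30 = 0.57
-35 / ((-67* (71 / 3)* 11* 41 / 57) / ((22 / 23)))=11970/4485851 = 0.00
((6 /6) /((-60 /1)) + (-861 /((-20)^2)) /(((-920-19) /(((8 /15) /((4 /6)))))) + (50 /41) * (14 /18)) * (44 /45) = 593102708/649670625 = 0.91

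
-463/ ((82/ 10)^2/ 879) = -10174425/1681 = -6052.60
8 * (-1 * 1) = -8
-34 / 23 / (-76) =17/874 = 0.02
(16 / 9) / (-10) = -8/45 = -0.18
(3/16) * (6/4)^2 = 0.42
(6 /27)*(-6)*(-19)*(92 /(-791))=-6992/2373 = -2.95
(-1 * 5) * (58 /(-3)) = 290/3 = 96.67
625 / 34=18.38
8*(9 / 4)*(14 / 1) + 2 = 254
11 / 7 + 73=522/7 = 74.57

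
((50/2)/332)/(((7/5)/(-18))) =-1125/1162 = -0.97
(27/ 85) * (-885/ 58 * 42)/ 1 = -100359/493 = -203.57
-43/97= -0.44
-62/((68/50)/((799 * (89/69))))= -3241825/69 = -46982.97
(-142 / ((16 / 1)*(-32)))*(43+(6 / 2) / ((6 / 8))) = 3337/256 = 13.04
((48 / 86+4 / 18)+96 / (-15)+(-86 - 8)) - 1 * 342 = -854534/1935 = -441.62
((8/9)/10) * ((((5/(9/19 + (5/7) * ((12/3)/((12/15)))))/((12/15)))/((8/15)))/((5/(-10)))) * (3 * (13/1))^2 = -1685775/2152 = -783.35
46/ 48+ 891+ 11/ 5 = 894.16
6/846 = 1/141 = 0.01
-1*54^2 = -2916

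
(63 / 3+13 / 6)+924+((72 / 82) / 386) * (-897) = 44872703/47478 = 945.13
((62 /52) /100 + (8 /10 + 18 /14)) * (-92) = -878071/4550 = -192.98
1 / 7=0.14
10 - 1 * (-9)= 19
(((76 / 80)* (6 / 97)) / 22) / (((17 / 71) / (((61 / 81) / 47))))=82289/460367820 = 0.00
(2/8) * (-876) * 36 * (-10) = 78840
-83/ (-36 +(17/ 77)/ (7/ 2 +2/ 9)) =428197/185418 = 2.31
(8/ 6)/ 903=4/2709 = 0.00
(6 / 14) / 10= 3/70 = 0.04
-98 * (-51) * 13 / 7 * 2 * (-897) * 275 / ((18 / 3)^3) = -127202075/6 = -21200345.83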